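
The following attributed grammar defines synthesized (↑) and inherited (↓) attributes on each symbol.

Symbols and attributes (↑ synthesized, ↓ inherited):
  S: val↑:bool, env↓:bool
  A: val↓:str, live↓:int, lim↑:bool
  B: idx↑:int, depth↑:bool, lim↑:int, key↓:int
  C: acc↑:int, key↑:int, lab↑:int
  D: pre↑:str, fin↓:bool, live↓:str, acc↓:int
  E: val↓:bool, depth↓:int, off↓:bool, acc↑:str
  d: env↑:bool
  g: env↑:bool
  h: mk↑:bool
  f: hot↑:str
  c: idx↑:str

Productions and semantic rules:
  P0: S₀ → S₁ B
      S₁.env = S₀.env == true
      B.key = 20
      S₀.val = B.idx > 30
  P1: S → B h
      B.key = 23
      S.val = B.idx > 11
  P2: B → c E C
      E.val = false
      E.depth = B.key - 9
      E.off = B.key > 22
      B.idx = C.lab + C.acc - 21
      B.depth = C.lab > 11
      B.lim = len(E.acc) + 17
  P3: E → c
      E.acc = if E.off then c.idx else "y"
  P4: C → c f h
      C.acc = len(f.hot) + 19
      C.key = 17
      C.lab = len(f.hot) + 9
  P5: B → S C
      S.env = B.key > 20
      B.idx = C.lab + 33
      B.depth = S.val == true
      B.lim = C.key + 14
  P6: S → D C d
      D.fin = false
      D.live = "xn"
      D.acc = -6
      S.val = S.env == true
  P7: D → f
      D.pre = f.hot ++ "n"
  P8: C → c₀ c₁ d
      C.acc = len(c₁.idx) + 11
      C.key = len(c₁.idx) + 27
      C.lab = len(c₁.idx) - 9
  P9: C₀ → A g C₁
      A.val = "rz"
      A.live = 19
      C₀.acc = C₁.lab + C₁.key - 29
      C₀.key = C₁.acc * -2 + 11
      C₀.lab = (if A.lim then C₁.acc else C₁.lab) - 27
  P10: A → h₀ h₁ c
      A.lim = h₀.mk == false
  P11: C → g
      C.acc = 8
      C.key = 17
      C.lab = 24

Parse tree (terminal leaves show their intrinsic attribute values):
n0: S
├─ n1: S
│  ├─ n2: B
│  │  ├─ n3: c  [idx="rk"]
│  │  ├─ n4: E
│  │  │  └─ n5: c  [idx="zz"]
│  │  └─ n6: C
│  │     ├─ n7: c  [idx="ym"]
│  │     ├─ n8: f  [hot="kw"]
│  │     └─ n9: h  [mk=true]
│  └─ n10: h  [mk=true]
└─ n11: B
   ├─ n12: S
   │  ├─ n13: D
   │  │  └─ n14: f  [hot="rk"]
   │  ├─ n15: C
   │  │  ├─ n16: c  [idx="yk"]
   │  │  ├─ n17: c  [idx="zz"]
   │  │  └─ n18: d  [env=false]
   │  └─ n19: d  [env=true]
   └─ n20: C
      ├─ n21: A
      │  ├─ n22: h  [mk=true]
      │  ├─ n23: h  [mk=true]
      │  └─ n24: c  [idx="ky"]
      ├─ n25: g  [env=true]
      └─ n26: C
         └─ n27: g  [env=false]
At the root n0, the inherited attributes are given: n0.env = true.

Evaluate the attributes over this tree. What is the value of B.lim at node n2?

19

1. n0.env = true  [given at root]
2. n1.env = true  [S₀.env == true]
3. n2.key = 23  [23]
4. n3.idx = "rk"  [terminal]
5. n4.val = false  [false]
6. n4.depth = 14  [B.key - 9]
7. n4.off = true  [B.key > 22]
8. n5.idx = "zz"  [terminal]
9. n4.acc = "zz"  [if E.off then c.idx else "y"]
10. n7.idx = "ym"  [terminal]
11. n8.hot = "kw"  [terminal]
12. n9.mk = true  [terminal]
13. n6.acc = 21  [len(f.hot) + 19]
14. n6.key = 17  [17]
15. n6.lab = 11  [len(f.hot) + 9]
16. n2.idx = 11  [C.lab + C.acc - 21]
17. n2.depth = false  [C.lab > 11]
18. n2.lim = 19  [len(E.acc) + 17]
19. n10.mk = true  [terminal]
20. n1.val = false  [B.idx > 11]
21. n11.key = 20  [20]
22. n12.env = false  [B.key > 20]
23. n13.fin = false  [false]
24. n13.live = "xn"  ["xn"]
25. n13.acc = -6  [-6]
26. n14.hot = "rk"  [terminal]
27. n13.pre = "rkn"  [f.hot ++ "n"]
28. n16.idx = "yk"  [terminal]
29. n17.idx = "zz"  [terminal]
30. n18.env = false  [terminal]
31. n15.acc = 13  [len(c₁.idx) + 11]
32. n15.key = 29  [len(c₁.idx) + 27]
33. n15.lab = -7  [len(c₁.idx) - 9]
34. n19.env = true  [terminal]
35. n12.val = false  [S.env == true]
36. n21.val = "rz"  ["rz"]
37. n21.live = 19  [19]
38. n22.mk = true  [terminal]
39. n23.mk = true  [terminal]
40. n24.idx = "ky"  [terminal]
41. n21.lim = false  [h₀.mk == false]
42. n25.env = true  [terminal]
43. n27.env = false  [terminal]
44. n26.acc = 8  [8]
45. n26.key = 17  [17]
46. n26.lab = 24  [24]
47. n20.acc = 12  [C₁.lab + C₁.key - 29]
48. n20.key = -5  [C₁.acc * -2 + 11]
49. n20.lab = -3  [(if A.lim then C₁.acc else C₁.lab) - 27]
50. n11.idx = 30  [C.lab + 33]
51. n11.depth = false  [S.val == true]
52. n11.lim = 9  [C.key + 14]
53. n0.val = false  [B.idx > 30]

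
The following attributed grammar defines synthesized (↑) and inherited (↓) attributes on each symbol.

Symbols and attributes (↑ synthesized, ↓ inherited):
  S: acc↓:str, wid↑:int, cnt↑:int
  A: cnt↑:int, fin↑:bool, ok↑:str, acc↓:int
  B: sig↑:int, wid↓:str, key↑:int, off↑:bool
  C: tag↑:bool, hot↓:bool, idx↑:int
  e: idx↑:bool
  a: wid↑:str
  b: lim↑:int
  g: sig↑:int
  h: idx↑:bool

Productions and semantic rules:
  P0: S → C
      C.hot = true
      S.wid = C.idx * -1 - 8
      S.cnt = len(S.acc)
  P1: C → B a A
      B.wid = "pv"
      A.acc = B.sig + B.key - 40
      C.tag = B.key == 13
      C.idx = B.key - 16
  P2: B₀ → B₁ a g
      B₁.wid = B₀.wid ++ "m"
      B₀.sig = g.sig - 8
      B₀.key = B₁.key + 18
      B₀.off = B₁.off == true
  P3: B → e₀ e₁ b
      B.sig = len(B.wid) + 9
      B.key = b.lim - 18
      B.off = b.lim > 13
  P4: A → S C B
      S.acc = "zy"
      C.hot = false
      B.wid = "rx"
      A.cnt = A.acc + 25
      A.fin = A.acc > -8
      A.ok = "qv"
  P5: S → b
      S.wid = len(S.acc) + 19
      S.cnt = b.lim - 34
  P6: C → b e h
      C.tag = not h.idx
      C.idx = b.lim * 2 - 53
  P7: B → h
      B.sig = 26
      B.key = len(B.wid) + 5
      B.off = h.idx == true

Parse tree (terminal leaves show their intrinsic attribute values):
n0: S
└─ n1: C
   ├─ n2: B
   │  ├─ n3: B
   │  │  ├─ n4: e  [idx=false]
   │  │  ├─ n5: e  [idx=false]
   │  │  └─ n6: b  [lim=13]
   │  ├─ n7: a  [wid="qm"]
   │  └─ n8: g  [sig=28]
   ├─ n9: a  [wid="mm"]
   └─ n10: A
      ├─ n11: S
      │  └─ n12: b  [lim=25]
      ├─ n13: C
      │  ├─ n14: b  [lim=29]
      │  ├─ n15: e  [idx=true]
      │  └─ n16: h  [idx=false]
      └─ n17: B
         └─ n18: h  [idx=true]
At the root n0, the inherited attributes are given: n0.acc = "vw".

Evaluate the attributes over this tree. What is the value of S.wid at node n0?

-5

1. n0.acc = "vw"  [given at root]
2. n1.hot = true  [true]
3. n2.wid = "pv"  ["pv"]
4. n3.wid = "pvm"  [B₀.wid ++ "m"]
5. n4.idx = false  [terminal]
6. n5.idx = false  [terminal]
7. n6.lim = 13  [terminal]
8. n3.sig = 12  [len(B.wid) + 9]
9. n3.key = -5  [b.lim - 18]
10. n3.off = false  [b.lim > 13]
11. n7.wid = "qm"  [terminal]
12. n8.sig = 28  [terminal]
13. n2.sig = 20  [g.sig - 8]
14. n2.key = 13  [B₁.key + 18]
15. n2.off = false  [B₁.off == true]
16. n9.wid = "mm"  [terminal]
17. n10.acc = -7  [B.sig + B.key - 40]
18. n11.acc = "zy"  ["zy"]
19. n12.lim = 25  [terminal]
20. n11.wid = 21  [len(S.acc) + 19]
21. n11.cnt = -9  [b.lim - 34]
22. n13.hot = false  [false]
23. n14.lim = 29  [terminal]
24. n15.idx = true  [terminal]
25. n16.idx = false  [terminal]
26. n13.tag = true  [not h.idx]
27. n13.idx = 5  [b.lim * 2 - 53]
28. n17.wid = "rx"  ["rx"]
29. n18.idx = true  [terminal]
30. n17.sig = 26  [26]
31. n17.key = 7  [len(B.wid) + 5]
32. n17.off = true  [h.idx == true]
33. n10.cnt = 18  [A.acc + 25]
34. n10.fin = true  [A.acc > -8]
35. n10.ok = "qv"  ["qv"]
36. n1.tag = true  [B.key == 13]
37. n1.idx = -3  [B.key - 16]
38. n0.wid = -5  [C.idx * -1 - 8]
39. n0.cnt = 2  [len(S.acc)]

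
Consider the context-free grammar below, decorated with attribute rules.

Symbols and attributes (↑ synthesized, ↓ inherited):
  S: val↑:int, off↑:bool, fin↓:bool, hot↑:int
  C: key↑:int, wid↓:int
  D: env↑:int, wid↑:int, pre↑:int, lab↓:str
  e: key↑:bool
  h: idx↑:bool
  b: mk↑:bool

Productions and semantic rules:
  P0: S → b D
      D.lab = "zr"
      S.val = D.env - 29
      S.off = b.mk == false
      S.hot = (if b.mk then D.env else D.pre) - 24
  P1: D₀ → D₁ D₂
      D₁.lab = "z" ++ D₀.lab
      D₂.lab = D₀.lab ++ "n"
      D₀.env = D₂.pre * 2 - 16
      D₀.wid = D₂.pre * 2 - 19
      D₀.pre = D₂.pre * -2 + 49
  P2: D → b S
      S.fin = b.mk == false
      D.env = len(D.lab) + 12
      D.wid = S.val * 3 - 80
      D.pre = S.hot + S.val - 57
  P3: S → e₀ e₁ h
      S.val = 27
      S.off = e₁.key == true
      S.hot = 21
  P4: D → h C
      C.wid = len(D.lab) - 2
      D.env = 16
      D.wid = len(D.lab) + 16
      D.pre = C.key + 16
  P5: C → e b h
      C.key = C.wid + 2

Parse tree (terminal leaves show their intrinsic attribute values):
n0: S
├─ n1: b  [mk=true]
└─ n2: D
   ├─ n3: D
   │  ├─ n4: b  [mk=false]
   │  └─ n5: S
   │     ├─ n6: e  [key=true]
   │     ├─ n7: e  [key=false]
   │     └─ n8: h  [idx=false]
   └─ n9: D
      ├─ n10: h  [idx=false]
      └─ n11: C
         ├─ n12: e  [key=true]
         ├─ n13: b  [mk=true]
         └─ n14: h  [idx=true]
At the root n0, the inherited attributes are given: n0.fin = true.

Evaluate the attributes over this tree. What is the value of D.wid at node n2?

1. n0.fin = true  [given at root]
2. n1.mk = true  [terminal]
3. n2.lab = "zr"  ["zr"]
4. n3.lab = "zzr"  ["z" ++ D₀.lab]
5. n4.mk = false  [terminal]
6. n5.fin = true  [b.mk == false]
7. n6.key = true  [terminal]
8. n7.key = false  [terminal]
9. n8.idx = false  [terminal]
10. n5.val = 27  [27]
11. n5.off = false  [e₁.key == true]
12. n5.hot = 21  [21]
13. n3.env = 15  [len(D.lab) + 12]
14. n3.wid = 1  [S.val * 3 - 80]
15. n3.pre = -9  [S.hot + S.val - 57]
16. n9.lab = "zrn"  [D₀.lab ++ "n"]
17. n10.idx = false  [terminal]
18. n11.wid = 1  [len(D.lab) - 2]
19. n12.key = true  [terminal]
20. n13.mk = true  [terminal]
21. n14.idx = true  [terminal]
22. n11.key = 3  [C.wid + 2]
23. n9.env = 16  [16]
24. n9.wid = 19  [len(D.lab) + 16]
25. n9.pre = 19  [C.key + 16]
26. n2.env = 22  [D₂.pre * 2 - 16]
27. n2.wid = 19  [D₂.pre * 2 - 19]
28. n2.pre = 11  [D₂.pre * -2 + 49]
29. n0.val = -7  [D.env - 29]
30. n0.off = false  [b.mk == false]
31. n0.hot = -2  [(if b.mk then D.env else D.pre) - 24]

19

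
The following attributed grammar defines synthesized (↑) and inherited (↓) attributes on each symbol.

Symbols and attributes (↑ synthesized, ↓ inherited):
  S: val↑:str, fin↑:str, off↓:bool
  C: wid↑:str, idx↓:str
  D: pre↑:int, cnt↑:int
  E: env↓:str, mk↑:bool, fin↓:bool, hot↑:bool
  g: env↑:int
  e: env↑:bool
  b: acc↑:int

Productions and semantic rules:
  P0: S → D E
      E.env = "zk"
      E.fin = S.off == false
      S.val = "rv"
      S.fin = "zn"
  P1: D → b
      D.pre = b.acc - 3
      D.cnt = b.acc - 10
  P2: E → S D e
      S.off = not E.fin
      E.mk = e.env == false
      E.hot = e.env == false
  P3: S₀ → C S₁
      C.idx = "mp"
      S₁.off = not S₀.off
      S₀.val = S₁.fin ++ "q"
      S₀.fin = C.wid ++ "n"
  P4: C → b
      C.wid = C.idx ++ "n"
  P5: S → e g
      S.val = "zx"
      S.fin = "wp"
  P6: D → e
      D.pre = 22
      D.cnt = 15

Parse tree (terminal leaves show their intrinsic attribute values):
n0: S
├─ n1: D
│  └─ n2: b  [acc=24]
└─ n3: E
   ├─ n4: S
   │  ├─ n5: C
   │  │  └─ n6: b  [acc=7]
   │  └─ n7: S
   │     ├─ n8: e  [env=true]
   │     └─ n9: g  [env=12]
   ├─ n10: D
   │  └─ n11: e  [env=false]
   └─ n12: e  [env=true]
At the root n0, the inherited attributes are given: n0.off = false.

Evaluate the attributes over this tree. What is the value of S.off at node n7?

true

1. n0.off = false  [given at root]
2. n2.acc = 24  [terminal]
3. n1.pre = 21  [b.acc - 3]
4. n1.cnt = 14  [b.acc - 10]
5. n3.env = "zk"  ["zk"]
6. n3.fin = true  [S.off == false]
7. n4.off = false  [not E.fin]
8. n5.idx = "mp"  ["mp"]
9. n6.acc = 7  [terminal]
10. n5.wid = "mpn"  [C.idx ++ "n"]
11. n7.off = true  [not S₀.off]
12. n8.env = true  [terminal]
13. n9.env = 12  [terminal]
14. n7.val = "zx"  ["zx"]
15. n7.fin = "wp"  ["wp"]
16. n4.val = "wpq"  [S₁.fin ++ "q"]
17. n4.fin = "mpnn"  [C.wid ++ "n"]
18. n11.env = false  [terminal]
19. n10.pre = 22  [22]
20. n10.cnt = 15  [15]
21. n12.env = true  [terminal]
22. n3.mk = false  [e.env == false]
23. n3.hot = false  [e.env == false]
24. n0.val = "rv"  ["rv"]
25. n0.fin = "zn"  ["zn"]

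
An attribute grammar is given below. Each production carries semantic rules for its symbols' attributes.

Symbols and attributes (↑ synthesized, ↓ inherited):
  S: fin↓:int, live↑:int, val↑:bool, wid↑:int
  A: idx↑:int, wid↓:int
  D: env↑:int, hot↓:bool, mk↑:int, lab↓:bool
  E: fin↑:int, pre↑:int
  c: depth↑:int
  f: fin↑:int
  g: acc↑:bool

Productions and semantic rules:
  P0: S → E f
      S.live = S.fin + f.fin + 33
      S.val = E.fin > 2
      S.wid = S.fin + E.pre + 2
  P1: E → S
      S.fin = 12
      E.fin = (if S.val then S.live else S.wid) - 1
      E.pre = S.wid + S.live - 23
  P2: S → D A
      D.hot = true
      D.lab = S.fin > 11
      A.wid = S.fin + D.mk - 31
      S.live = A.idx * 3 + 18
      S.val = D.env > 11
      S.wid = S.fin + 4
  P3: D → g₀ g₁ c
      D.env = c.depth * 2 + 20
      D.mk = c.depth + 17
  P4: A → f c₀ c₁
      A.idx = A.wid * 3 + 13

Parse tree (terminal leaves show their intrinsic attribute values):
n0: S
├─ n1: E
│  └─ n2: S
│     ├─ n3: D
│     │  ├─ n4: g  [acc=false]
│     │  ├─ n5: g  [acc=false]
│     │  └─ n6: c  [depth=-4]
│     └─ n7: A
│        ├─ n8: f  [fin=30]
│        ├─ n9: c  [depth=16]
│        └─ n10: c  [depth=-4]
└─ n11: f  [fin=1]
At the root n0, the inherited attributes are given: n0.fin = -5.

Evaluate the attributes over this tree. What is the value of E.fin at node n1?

1. n0.fin = -5  [given at root]
2. n2.fin = 12  [12]
3. n3.hot = true  [true]
4. n3.lab = true  [S.fin > 11]
5. n4.acc = false  [terminal]
6. n5.acc = false  [terminal]
7. n6.depth = -4  [terminal]
8. n3.env = 12  [c.depth * 2 + 20]
9. n3.mk = 13  [c.depth + 17]
10. n7.wid = -6  [S.fin + D.mk - 31]
11. n8.fin = 30  [terminal]
12. n9.depth = 16  [terminal]
13. n10.depth = -4  [terminal]
14. n7.idx = -5  [A.wid * 3 + 13]
15. n2.live = 3  [A.idx * 3 + 18]
16. n2.val = true  [D.env > 11]
17. n2.wid = 16  [S.fin + 4]
18. n1.fin = 2  [(if S.val then S.live else S.wid) - 1]
19. n1.pre = -4  [S.wid + S.live - 23]
20. n11.fin = 1  [terminal]
21. n0.live = 29  [S.fin + f.fin + 33]
22. n0.val = false  [E.fin > 2]
23. n0.wid = -7  [S.fin + E.pre + 2]

2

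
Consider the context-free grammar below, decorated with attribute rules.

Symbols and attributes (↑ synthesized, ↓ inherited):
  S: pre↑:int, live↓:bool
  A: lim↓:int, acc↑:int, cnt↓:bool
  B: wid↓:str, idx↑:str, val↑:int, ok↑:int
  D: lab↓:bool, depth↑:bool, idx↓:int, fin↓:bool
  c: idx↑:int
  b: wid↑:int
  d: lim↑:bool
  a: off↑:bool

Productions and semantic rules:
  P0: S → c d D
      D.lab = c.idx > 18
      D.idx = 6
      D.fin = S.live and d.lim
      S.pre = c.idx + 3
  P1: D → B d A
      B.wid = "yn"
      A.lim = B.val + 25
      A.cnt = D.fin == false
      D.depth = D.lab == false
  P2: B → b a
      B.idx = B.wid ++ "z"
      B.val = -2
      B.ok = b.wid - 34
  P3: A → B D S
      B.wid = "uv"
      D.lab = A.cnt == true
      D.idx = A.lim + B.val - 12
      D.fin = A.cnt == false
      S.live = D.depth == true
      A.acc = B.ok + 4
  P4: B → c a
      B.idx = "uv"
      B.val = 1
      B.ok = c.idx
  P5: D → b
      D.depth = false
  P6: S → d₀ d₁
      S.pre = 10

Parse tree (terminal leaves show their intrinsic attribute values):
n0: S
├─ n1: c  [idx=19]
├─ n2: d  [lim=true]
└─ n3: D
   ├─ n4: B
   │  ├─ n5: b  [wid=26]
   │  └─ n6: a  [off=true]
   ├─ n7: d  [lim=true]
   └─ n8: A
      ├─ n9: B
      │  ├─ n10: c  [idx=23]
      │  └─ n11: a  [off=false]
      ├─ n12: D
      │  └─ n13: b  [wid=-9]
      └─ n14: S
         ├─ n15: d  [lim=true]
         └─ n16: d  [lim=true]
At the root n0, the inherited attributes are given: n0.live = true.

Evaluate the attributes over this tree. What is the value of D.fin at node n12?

1. n0.live = true  [given at root]
2. n1.idx = 19  [terminal]
3. n2.lim = true  [terminal]
4. n3.lab = true  [c.idx > 18]
5. n3.idx = 6  [6]
6. n3.fin = true  [S.live and d.lim]
7. n4.wid = "yn"  ["yn"]
8. n5.wid = 26  [terminal]
9. n6.off = true  [terminal]
10. n4.idx = "ynz"  [B.wid ++ "z"]
11. n4.val = -2  [-2]
12. n4.ok = -8  [b.wid - 34]
13. n7.lim = true  [terminal]
14. n8.lim = 23  [B.val + 25]
15. n8.cnt = false  [D.fin == false]
16. n9.wid = "uv"  ["uv"]
17. n10.idx = 23  [terminal]
18. n11.off = false  [terminal]
19. n9.idx = "uv"  ["uv"]
20. n9.val = 1  [1]
21. n9.ok = 23  [c.idx]
22. n12.lab = false  [A.cnt == true]
23. n12.idx = 12  [A.lim + B.val - 12]
24. n12.fin = true  [A.cnt == false]
25. n13.wid = -9  [terminal]
26. n12.depth = false  [false]
27. n14.live = false  [D.depth == true]
28. n15.lim = true  [terminal]
29. n16.lim = true  [terminal]
30. n14.pre = 10  [10]
31. n8.acc = 27  [B.ok + 4]
32. n3.depth = false  [D.lab == false]
33. n0.pre = 22  [c.idx + 3]

true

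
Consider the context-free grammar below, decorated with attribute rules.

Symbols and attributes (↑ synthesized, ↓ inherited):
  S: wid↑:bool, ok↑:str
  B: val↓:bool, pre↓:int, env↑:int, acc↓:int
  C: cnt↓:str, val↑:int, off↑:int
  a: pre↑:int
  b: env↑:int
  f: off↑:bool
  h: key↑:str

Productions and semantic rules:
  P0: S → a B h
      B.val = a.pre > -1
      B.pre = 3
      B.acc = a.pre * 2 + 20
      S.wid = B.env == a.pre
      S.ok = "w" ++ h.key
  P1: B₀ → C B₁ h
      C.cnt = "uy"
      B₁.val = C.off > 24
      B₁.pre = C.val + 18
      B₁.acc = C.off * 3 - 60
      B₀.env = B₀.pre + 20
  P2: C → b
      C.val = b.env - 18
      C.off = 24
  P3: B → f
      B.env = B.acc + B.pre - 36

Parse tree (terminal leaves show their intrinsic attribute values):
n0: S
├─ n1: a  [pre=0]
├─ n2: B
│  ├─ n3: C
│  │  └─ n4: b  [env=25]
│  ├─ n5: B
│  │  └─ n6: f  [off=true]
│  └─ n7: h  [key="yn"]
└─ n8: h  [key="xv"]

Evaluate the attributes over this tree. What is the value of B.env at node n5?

1. n1.pre = 0  [terminal]
2. n2.val = true  [a.pre > -1]
3. n2.pre = 3  [3]
4. n2.acc = 20  [a.pre * 2 + 20]
5. n3.cnt = "uy"  ["uy"]
6. n4.env = 25  [terminal]
7. n3.val = 7  [b.env - 18]
8. n3.off = 24  [24]
9. n5.val = false  [C.off > 24]
10. n5.pre = 25  [C.val + 18]
11. n5.acc = 12  [C.off * 3 - 60]
12. n6.off = true  [terminal]
13. n5.env = 1  [B.acc + B.pre - 36]
14. n7.key = "yn"  [terminal]
15. n2.env = 23  [B₀.pre + 20]
16. n8.key = "xv"  [terminal]
17. n0.wid = false  [B.env == a.pre]
18. n0.ok = "wxv"  ["w" ++ h.key]

1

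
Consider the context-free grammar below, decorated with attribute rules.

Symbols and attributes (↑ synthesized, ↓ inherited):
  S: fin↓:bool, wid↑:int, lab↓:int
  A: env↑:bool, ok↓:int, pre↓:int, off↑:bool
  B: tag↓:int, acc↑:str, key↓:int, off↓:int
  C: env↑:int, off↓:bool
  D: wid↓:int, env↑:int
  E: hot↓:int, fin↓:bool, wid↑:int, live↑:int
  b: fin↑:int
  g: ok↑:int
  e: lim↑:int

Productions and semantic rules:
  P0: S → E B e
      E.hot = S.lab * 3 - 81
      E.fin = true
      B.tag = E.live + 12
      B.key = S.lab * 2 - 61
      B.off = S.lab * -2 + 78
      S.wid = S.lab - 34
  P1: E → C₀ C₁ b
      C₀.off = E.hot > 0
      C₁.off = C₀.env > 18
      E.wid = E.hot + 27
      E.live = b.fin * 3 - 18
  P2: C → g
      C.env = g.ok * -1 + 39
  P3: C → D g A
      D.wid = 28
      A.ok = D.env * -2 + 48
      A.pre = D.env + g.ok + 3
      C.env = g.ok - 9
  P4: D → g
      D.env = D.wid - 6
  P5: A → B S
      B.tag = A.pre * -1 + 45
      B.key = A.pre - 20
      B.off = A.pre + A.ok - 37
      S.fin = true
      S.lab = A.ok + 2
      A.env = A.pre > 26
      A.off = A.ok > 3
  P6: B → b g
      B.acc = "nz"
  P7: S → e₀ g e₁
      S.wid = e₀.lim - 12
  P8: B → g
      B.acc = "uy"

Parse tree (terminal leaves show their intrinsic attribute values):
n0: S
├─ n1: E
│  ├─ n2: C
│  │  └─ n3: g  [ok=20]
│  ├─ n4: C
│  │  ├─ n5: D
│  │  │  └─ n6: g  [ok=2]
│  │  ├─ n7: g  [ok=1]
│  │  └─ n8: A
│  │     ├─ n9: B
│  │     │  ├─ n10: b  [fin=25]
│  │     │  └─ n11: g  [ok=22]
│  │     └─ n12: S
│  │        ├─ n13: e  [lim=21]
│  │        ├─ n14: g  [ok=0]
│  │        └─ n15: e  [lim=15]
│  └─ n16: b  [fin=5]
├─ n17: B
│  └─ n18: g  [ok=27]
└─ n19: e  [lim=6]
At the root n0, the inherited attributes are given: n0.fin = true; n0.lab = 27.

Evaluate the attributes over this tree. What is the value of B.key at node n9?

1. n0.fin = true  [given at root]
2. n0.lab = 27  [given at root]
3. n1.hot = 0  [S.lab * 3 - 81]
4. n1.fin = true  [true]
5. n2.off = false  [E.hot > 0]
6. n3.ok = 20  [terminal]
7. n2.env = 19  [g.ok * -1 + 39]
8. n4.off = true  [C₀.env > 18]
9. n5.wid = 28  [28]
10. n6.ok = 2  [terminal]
11. n5.env = 22  [D.wid - 6]
12. n7.ok = 1  [terminal]
13. n8.ok = 4  [D.env * -2 + 48]
14. n8.pre = 26  [D.env + g.ok + 3]
15. n9.tag = 19  [A.pre * -1 + 45]
16. n9.key = 6  [A.pre - 20]
17. n9.off = -7  [A.pre + A.ok - 37]
18. n10.fin = 25  [terminal]
19. n11.ok = 22  [terminal]
20. n9.acc = "nz"  ["nz"]
21. n12.fin = true  [true]
22. n12.lab = 6  [A.ok + 2]
23. n13.lim = 21  [terminal]
24. n14.ok = 0  [terminal]
25. n15.lim = 15  [terminal]
26. n12.wid = 9  [e₀.lim - 12]
27. n8.env = false  [A.pre > 26]
28. n8.off = true  [A.ok > 3]
29. n4.env = -8  [g.ok - 9]
30. n16.fin = 5  [terminal]
31. n1.wid = 27  [E.hot + 27]
32. n1.live = -3  [b.fin * 3 - 18]
33. n17.tag = 9  [E.live + 12]
34. n17.key = -7  [S.lab * 2 - 61]
35. n17.off = 24  [S.lab * -2 + 78]
36. n18.ok = 27  [terminal]
37. n17.acc = "uy"  ["uy"]
38. n19.lim = 6  [terminal]
39. n0.wid = -7  [S.lab - 34]

6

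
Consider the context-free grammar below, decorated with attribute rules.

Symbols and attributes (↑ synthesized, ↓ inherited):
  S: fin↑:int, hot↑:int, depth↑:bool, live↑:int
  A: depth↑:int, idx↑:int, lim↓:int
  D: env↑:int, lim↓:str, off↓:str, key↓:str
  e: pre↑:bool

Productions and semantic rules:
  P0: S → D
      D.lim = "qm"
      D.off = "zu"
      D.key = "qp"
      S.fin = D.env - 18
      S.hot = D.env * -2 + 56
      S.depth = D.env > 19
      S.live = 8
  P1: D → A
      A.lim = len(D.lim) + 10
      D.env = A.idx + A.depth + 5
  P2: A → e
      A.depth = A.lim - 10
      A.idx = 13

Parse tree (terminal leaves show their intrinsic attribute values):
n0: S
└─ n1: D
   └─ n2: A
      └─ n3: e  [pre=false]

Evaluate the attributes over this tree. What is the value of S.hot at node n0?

16

1. n1.lim = "qm"  ["qm"]
2. n1.off = "zu"  ["zu"]
3. n1.key = "qp"  ["qp"]
4. n2.lim = 12  [len(D.lim) + 10]
5. n3.pre = false  [terminal]
6. n2.depth = 2  [A.lim - 10]
7. n2.idx = 13  [13]
8. n1.env = 20  [A.idx + A.depth + 5]
9. n0.fin = 2  [D.env - 18]
10. n0.hot = 16  [D.env * -2 + 56]
11. n0.depth = true  [D.env > 19]
12. n0.live = 8  [8]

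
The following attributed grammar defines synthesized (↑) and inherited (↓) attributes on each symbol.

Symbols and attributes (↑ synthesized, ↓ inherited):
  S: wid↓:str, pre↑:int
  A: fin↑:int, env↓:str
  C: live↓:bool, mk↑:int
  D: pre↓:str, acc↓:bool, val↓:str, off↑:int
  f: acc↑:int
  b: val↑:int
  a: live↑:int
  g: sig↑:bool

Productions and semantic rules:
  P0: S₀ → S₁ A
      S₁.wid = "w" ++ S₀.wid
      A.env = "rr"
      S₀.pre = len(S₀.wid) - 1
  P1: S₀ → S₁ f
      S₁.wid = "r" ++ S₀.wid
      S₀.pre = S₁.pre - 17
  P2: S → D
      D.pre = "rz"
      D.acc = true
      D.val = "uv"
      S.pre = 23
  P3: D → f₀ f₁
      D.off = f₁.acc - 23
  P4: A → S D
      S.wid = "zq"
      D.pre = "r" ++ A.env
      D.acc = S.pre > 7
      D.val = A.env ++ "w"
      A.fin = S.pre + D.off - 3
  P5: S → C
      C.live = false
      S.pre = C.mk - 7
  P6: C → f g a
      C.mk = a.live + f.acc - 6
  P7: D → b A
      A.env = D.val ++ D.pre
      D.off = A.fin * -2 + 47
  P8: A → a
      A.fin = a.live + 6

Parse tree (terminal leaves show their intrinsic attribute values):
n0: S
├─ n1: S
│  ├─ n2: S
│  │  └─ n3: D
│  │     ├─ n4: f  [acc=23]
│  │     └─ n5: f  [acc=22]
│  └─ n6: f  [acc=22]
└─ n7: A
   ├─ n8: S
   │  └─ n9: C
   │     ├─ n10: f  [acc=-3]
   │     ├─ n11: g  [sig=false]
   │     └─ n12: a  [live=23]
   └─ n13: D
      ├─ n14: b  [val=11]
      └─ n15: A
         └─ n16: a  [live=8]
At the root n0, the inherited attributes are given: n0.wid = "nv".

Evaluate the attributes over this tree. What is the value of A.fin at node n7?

1. n0.wid = "nv"  [given at root]
2. n1.wid = "wnv"  ["w" ++ S₀.wid]
3. n2.wid = "rwnv"  ["r" ++ S₀.wid]
4. n3.pre = "rz"  ["rz"]
5. n3.acc = true  [true]
6. n3.val = "uv"  ["uv"]
7. n4.acc = 23  [terminal]
8. n5.acc = 22  [terminal]
9. n3.off = -1  [f₁.acc - 23]
10. n2.pre = 23  [23]
11. n6.acc = 22  [terminal]
12. n1.pre = 6  [S₁.pre - 17]
13. n7.env = "rr"  ["rr"]
14. n8.wid = "zq"  ["zq"]
15. n9.live = false  [false]
16. n10.acc = -3  [terminal]
17. n11.sig = false  [terminal]
18. n12.live = 23  [terminal]
19. n9.mk = 14  [a.live + f.acc - 6]
20. n8.pre = 7  [C.mk - 7]
21. n13.pre = "rrr"  ["r" ++ A.env]
22. n13.acc = false  [S.pre > 7]
23. n13.val = "rrw"  [A.env ++ "w"]
24. n14.val = 11  [terminal]
25. n15.env = "rrwrrr"  [D.val ++ D.pre]
26. n16.live = 8  [terminal]
27. n15.fin = 14  [a.live + 6]
28. n13.off = 19  [A.fin * -2 + 47]
29. n7.fin = 23  [S.pre + D.off - 3]
30. n0.pre = 1  [len(S₀.wid) - 1]

23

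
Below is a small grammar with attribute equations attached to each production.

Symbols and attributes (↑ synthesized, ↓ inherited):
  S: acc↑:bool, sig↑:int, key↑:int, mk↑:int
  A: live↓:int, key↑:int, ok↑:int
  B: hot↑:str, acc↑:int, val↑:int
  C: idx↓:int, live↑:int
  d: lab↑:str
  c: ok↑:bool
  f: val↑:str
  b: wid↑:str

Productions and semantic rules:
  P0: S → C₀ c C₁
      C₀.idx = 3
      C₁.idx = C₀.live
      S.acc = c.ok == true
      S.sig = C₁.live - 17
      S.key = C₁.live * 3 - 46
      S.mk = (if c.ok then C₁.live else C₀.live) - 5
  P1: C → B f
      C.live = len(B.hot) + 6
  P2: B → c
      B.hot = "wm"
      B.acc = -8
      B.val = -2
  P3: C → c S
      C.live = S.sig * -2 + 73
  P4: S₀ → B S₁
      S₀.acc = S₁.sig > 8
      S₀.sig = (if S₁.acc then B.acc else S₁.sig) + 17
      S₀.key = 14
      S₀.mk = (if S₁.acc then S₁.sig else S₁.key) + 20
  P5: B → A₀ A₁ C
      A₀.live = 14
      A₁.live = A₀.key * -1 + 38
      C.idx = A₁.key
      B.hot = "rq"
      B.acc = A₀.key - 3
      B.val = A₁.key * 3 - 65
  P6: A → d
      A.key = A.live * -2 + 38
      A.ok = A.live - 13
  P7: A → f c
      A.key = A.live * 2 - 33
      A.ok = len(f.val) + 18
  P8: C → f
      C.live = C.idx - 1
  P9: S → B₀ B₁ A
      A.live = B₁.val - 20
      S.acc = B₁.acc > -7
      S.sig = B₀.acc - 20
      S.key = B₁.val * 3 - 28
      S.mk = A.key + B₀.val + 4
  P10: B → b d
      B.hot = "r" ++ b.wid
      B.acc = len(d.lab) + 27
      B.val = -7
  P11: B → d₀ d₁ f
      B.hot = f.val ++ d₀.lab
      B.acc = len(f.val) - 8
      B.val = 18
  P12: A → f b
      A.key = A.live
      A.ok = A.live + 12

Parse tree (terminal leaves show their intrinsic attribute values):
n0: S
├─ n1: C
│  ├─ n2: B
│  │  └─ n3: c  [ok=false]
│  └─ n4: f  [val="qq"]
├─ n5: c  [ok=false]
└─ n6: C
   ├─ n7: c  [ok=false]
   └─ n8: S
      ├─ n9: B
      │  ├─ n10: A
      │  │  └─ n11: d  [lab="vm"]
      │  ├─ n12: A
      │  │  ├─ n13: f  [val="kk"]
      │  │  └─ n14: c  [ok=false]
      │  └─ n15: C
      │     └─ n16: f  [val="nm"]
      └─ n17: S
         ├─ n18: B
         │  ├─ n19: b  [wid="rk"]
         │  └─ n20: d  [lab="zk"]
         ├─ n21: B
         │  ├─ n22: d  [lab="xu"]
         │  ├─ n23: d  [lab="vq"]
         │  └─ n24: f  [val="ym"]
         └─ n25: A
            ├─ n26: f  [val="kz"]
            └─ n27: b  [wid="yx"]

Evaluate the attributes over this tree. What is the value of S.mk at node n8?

1. n1.idx = 3  [3]
2. n3.ok = false  [terminal]
3. n2.hot = "wm"  ["wm"]
4. n2.acc = -8  [-8]
5. n2.val = -2  [-2]
6. n4.val = "qq"  [terminal]
7. n1.live = 8  [len(B.hot) + 6]
8. n5.ok = false  [terminal]
9. n6.idx = 8  [C₀.live]
10. n7.ok = false  [terminal]
11. n10.live = 14  [14]
12. n11.lab = "vm"  [terminal]
13. n10.key = 10  [A.live * -2 + 38]
14. n10.ok = 1  [A.live - 13]
15. n12.live = 28  [A₀.key * -1 + 38]
16. n13.val = "kk"  [terminal]
17. n14.ok = false  [terminal]
18. n12.key = 23  [A.live * 2 - 33]
19. n12.ok = 20  [len(f.val) + 18]
20. n15.idx = 23  [A₁.key]
21. n16.val = "nm"  [terminal]
22. n15.live = 22  [C.idx - 1]
23. n9.hot = "rq"  ["rq"]
24. n9.acc = 7  [A₀.key - 3]
25. n9.val = 4  [A₁.key * 3 - 65]
26. n19.wid = "rk"  [terminal]
27. n20.lab = "zk"  [terminal]
28. n18.hot = "rrk"  ["r" ++ b.wid]
29. n18.acc = 29  [len(d.lab) + 27]
30. n18.val = -7  [-7]
31. n22.lab = "xu"  [terminal]
32. n23.lab = "vq"  [terminal]
33. n24.val = "ym"  [terminal]
34. n21.hot = "ymxu"  [f.val ++ d₀.lab]
35. n21.acc = -6  [len(f.val) - 8]
36. n21.val = 18  [18]
37. n25.live = -2  [B₁.val - 20]
38. n26.val = "kz"  [terminal]
39. n27.wid = "yx"  [terminal]
40. n25.key = -2  [A.live]
41. n25.ok = 10  [A.live + 12]
42. n17.acc = true  [B₁.acc > -7]
43. n17.sig = 9  [B₀.acc - 20]
44. n17.key = 26  [B₁.val * 3 - 28]
45. n17.mk = -5  [A.key + B₀.val + 4]
46. n8.acc = true  [S₁.sig > 8]
47. n8.sig = 24  [(if S₁.acc then B.acc else S₁.sig) + 17]
48. n8.key = 14  [14]
49. n8.mk = 29  [(if S₁.acc then S₁.sig else S₁.key) + 20]
50. n6.live = 25  [S.sig * -2 + 73]
51. n0.acc = false  [c.ok == true]
52. n0.sig = 8  [C₁.live - 17]
53. n0.key = 29  [C₁.live * 3 - 46]
54. n0.mk = 3  [(if c.ok then C₁.live else C₀.live) - 5]

29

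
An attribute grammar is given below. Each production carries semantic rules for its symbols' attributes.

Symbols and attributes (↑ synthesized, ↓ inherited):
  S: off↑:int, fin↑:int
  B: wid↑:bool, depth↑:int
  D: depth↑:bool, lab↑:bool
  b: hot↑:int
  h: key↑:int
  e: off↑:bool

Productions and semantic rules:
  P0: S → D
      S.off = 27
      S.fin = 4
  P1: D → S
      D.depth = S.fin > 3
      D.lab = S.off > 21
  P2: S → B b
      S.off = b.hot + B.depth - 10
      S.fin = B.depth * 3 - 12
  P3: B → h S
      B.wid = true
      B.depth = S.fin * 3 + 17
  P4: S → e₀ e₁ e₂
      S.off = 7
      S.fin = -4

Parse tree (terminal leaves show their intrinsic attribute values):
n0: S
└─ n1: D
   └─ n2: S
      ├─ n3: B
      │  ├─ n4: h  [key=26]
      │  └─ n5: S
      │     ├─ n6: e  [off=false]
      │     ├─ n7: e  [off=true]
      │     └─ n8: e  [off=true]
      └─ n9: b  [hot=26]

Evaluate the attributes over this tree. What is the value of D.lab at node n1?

1. n4.key = 26  [terminal]
2. n6.off = false  [terminal]
3. n7.off = true  [terminal]
4. n8.off = true  [terminal]
5. n5.off = 7  [7]
6. n5.fin = -4  [-4]
7. n3.wid = true  [true]
8. n3.depth = 5  [S.fin * 3 + 17]
9. n9.hot = 26  [terminal]
10. n2.off = 21  [b.hot + B.depth - 10]
11. n2.fin = 3  [B.depth * 3 - 12]
12. n1.depth = false  [S.fin > 3]
13. n1.lab = false  [S.off > 21]
14. n0.off = 27  [27]
15. n0.fin = 4  [4]

false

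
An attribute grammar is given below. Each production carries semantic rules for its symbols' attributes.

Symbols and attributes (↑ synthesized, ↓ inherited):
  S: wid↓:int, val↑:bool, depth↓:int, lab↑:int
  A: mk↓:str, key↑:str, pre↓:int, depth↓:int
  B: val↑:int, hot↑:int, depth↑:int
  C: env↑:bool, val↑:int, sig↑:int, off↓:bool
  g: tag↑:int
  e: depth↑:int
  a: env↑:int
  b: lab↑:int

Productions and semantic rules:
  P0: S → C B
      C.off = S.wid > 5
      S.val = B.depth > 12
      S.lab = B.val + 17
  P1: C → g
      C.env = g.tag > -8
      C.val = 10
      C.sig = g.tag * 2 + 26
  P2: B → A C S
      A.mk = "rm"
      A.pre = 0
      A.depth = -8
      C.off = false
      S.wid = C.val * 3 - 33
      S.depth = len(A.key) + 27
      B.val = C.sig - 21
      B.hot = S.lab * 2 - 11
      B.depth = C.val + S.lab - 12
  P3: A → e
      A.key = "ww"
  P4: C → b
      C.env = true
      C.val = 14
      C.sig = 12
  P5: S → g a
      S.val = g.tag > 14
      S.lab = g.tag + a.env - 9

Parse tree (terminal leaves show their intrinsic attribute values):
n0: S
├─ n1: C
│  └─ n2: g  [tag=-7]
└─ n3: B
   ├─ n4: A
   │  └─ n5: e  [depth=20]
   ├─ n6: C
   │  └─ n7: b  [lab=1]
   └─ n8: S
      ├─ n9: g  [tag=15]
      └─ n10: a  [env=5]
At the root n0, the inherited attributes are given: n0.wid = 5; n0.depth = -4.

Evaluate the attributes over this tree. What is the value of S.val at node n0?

true

1. n0.wid = 5  [given at root]
2. n0.depth = -4  [given at root]
3. n1.off = false  [S.wid > 5]
4. n2.tag = -7  [terminal]
5. n1.env = true  [g.tag > -8]
6. n1.val = 10  [10]
7. n1.sig = 12  [g.tag * 2 + 26]
8. n4.mk = "rm"  ["rm"]
9. n4.pre = 0  [0]
10. n4.depth = -8  [-8]
11. n5.depth = 20  [terminal]
12. n4.key = "ww"  ["ww"]
13. n6.off = false  [false]
14. n7.lab = 1  [terminal]
15. n6.env = true  [true]
16. n6.val = 14  [14]
17. n6.sig = 12  [12]
18. n8.wid = 9  [C.val * 3 - 33]
19. n8.depth = 29  [len(A.key) + 27]
20. n9.tag = 15  [terminal]
21. n10.env = 5  [terminal]
22. n8.val = true  [g.tag > 14]
23. n8.lab = 11  [g.tag + a.env - 9]
24. n3.val = -9  [C.sig - 21]
25. n3.hot = 11  [S.lab * 2 - 11]
26. n3.depth = 13  [C.val + S.lab - 12]
27. n0.val = true  [B.depth > 12]
28. n0.lab = 8  [B.val + 17]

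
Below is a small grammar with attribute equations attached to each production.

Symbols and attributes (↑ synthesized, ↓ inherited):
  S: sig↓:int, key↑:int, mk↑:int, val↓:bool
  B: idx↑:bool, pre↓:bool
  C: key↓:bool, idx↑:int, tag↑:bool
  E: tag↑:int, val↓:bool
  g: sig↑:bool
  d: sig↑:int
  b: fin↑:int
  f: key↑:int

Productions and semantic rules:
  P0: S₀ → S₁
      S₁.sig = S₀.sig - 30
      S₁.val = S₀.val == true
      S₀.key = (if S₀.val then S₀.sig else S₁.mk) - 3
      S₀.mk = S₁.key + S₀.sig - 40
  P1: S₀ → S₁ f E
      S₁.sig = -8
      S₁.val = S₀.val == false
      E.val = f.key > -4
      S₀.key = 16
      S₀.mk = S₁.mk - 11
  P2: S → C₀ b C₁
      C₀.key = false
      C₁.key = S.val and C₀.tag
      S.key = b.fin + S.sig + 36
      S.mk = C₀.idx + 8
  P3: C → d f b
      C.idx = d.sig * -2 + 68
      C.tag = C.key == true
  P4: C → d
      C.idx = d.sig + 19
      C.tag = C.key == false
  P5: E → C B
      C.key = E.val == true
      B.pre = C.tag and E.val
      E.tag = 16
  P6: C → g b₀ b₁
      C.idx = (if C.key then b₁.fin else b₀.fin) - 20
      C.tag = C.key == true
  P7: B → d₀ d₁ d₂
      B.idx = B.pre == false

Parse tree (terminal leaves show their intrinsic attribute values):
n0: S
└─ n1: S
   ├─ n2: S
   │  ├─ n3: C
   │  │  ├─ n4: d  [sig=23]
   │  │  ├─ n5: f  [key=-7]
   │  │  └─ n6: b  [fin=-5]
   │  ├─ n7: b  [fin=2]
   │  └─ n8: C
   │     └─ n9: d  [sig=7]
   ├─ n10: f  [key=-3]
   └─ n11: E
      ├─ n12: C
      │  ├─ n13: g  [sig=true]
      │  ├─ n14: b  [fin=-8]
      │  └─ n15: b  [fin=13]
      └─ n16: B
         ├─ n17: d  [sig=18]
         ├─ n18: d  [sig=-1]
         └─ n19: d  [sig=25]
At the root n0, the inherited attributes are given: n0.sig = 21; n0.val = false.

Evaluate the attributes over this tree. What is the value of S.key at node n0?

1. n0.sig = 21  [given at root]
2. n0.val = false  [given at root]
3. n1.sig = -9  [S₀.sig - 30]
4. n1.val = false  [S₀.val == true]
5. n2.sig = -8  [-8]
6. n2.val = true  [S₀.val == false]
7. n3.key = false  [false]
8. n4.sig = 23  [terminal]
9. n5.key = -7  [terminal]
10. n6.fin = -5  [terminal]
11. n3.idx = 22  [d.sig * -2 + 68]
12. n3.tag = false  [C.key == true]
13. n7.fin = 2  [terminal]
14. n8.key = false  [S.val and C₀.tag]
15. n9.sig = 7  [terminal]
16. n8.idx = 26  [d.sig + 19]
17. n8.tag = true  [C.key == false]
18. n2.key = 30  [b.fin + S.sig + 36]
19. n2.mk = 30  [C₀.idx + 8]
20. n10.key = -3  [terminal]
21. n11.val = true  [f.key > -4]
22. n12.key = true  [E.val == true]
23. n13.sig = true  [terminal]
24. n14.fin = -8  [terminal]
25. n15.fin = 13  [terminal]
26. n12.idx = -7  [(if C.key then b₁.fin else b₀.fin) - 20]
27. n12.tag = true  [C.key == true]
28. n16.pre = true  [C.tag and E.val]
29. n17.sig = 18  [terminal]
30. n18.sig = -1  [terminal]
31. n19.sig = 25  [terminal]
32. n16.idx = false  [B.pre == false]
33. n11.tag = 16  [16]
34. n1.key = 16  [16]
35. n1.mk = 19  [S₁.mk - 11]
36. n0.key = 16  [(if S₀.val then S₀.sig else S₁.mk) - 3]
37. n0.mk = -3  [S₁.key + S₀.sig - 40]

16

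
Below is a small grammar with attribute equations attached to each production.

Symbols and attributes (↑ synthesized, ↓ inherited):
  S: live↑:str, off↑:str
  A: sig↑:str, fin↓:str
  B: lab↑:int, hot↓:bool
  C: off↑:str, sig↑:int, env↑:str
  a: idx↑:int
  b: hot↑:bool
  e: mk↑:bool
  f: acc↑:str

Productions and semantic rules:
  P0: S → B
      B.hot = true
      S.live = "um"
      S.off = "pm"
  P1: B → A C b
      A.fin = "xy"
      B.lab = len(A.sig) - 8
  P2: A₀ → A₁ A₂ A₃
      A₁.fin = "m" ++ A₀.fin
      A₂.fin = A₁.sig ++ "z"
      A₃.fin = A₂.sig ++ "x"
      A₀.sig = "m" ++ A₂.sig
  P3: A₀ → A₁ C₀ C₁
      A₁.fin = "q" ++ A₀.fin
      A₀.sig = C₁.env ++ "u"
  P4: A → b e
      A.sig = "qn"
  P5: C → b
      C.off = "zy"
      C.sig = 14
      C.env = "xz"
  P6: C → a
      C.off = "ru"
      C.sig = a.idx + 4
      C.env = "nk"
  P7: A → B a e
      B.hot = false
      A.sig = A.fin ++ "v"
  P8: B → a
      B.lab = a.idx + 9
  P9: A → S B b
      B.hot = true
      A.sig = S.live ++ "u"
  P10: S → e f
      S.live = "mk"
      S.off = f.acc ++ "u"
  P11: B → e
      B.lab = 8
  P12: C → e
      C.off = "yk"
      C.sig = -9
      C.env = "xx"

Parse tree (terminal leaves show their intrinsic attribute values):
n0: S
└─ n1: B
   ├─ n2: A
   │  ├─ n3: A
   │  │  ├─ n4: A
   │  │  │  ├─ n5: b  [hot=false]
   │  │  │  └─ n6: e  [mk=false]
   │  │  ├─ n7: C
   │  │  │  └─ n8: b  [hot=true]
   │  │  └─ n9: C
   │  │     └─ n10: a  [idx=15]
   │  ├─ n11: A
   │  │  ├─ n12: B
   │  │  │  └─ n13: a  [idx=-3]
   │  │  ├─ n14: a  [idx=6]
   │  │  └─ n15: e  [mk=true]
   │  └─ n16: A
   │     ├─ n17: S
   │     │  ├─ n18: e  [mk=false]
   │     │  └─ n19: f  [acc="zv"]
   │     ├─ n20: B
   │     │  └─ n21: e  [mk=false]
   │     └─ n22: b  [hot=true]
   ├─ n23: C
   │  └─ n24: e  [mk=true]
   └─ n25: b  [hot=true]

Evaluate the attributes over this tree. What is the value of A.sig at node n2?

"mnkuzv"

1. n1.hot = true  [true]
2. n2.fin = "xy"  ["xy"]
3. n3.fin = "mxy"  ["m" ++ A₀.fin]
4. n4.fin = "qmxy"  ["q" ++ A₀.fin]
5. n5.hot = false  [terminal]
6. n6.mk = false  [terminal]
7. n4.sig = "qn"  ["qn"]
8. n8.hot = true  [terminal]
9. n7.off = "zy"  ["zy"]
10. n7.sig = 14  [14]
11. n7.env = "xz"  ["xz"]
12. n10.idx = 15  [terminal]
13. n9.off = "ru"  ["ru"]
14. n9.sig = 19  [a.idx + 4]
15. n9.env = "nk"  ["nk"]
16. n3.sig = "nku"  [C₁.env ++ "u"]
17. n11.fin = "nkuz"  [A₁.sig ++ "z"]
18. n12.hot = false  [false]
19. n13.idx = -3  [terminal]
20. n12.lab = 6  [a.idx + 9]
21. n14.idx = 6  [terminal]
22. n15.mk = true  [terminal]
23. n11.sig = "nkuzv"  [A.fin ++ "v"]
24. n16.fin = "nkuzvx"  [A₂.sig ++ "x"]
25. n18.mk = false  [terminal]
26. n19.acc = "zv"  [terminal]
27. n17.live = "mk"  ["mk"]
28. n17.off = "zvu"  [f.acc ++ "u"]
29. n20.hot = true  [true]
30. n21.mk = false  [terminal]
31. n20.lab = 8  [8]
32. n22.hot = true  [terminal]
33. n16.sig = "mku"  [S.live ++ "u"]
34. n2.sig = "mnkuzv"  ["m" ++ A₂.sig]
35. n24.mk = true  [terminal]
36. n23.off = "yk"  ["yk"]
37. n23.sig = -9  [-9]
38. n23.env = "xx"  ["xx"]
39. n25.hot = true  [terminal]
40. n1.lab = -2  [len(A.sig) - 8]
41. n0.live = "um"  ["um"]
42. n0.off = "pm"  ["pm"]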